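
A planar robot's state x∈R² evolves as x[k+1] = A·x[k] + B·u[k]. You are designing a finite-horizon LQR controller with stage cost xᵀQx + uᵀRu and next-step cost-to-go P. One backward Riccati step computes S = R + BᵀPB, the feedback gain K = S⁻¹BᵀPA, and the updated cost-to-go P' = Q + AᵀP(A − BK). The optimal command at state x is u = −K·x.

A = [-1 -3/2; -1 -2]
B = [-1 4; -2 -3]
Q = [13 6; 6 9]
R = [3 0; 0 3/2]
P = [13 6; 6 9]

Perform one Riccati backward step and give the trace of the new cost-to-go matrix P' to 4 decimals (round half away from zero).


BᵀP = [-25.0000 -24.0000; 34.0000 -3.0000]
S = R + BᵀPB = [3 0; 0 3/2] + [73.0000 -28.0000; -28.0000 145.0000] = [76.0000 -28.0000; -28.0000 146.5000]
BᵀPA = [49.0000 85.5000; -31.0000 -45.0000]
K = S⁻¹·BᵀPA = [0.6097 1.0885; -0.0951 -0.0991]
A−BK = [-0.0100 -0.0150; -0.0658 -0.1204]
AᵀP(A−BK) = [1.1770 2.0915; 2.0915 3.7242]
P' = Q + AᵀP(A−BK) = [14.1770 8.0915; 8.0915 12.7242]
tr(P') = 26.9012

26.9012


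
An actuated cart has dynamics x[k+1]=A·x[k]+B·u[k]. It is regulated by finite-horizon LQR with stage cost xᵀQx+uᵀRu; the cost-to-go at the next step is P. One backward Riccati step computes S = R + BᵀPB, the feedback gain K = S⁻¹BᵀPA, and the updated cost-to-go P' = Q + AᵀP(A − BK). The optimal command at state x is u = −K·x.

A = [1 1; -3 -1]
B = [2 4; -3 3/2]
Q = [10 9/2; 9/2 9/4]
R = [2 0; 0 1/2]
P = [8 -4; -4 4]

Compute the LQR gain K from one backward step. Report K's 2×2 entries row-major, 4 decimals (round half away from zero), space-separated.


BᵀP = [28.0000 -20.0000; 26.0000 -10.0000]
S = R + BᵀPB = [2 0; 0 1/2] + [116.0000 82.0000; 82.0000 89.0000] = [118.0000 82.0000; 82.0000 89.5000]
BᵀPA = [88.0000 48.0000; 56.0000 36.0000]
K = S⁻¹·BᵀPA = [0.8559 0.3503; -0.1585 0.0813]
A−BK = [-0.0779 -0.0258; -0.1947 -0.0711]
AᵀP(A−BK) = [1.5564 0.6224; 0.6224 0.2596]
P' = Q + AᵀP(A−BK) = [11.5564 5.1224; 5.1224 2.5096]
tr(P') = 14.0660

0.8559 0.3503 -0.1585 0.0813


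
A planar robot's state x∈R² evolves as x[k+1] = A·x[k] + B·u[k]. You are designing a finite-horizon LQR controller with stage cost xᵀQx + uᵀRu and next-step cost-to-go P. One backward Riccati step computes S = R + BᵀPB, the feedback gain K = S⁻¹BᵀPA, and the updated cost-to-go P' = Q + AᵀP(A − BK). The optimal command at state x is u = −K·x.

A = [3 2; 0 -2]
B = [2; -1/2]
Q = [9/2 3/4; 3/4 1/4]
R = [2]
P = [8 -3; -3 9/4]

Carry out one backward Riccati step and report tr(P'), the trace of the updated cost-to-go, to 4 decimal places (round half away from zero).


BᵀP = [17.5000 -7.1250]
S = R + BᵀPB = [2] + [38.5625] = [40.5625]
BᵀPA = [52.5000 49.2500]
K = S⁻¹·BᵀPA = [1.2943 1.2142]
A−BK = [0.4114 -0.4284; 0.6471 -1.3929]
AᵀP(A−BK) = [4.0493 2.2558; 2.2558 5.2018]
P' = Q + AᵀP(A−BK) = [8.5493 3.0058; 3.0058 5.4518]
tr(P') = 14.0012

14.0012


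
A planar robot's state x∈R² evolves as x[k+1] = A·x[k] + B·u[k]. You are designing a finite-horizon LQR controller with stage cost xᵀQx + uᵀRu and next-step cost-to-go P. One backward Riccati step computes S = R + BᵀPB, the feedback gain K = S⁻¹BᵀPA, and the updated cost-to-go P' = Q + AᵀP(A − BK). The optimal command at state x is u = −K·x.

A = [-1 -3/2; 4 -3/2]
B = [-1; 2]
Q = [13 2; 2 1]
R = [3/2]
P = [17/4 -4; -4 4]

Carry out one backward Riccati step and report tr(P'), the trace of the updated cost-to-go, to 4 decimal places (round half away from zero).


BᵀP = [-12.2500 12.0000]
S = R + BᵀPB = [3/2] + [36.2500] = [37.7500]
BᵀPA = [60.2500 0.3750]
K = S⁻¹·BᵀPA = [1.5960 0.0099]
A−BK = [0.5960 -1.4901; 0.8079 -1.5199]
AᵀP(A−BK) = [4.0894 -0.2235; -0.2235 0.5588]
P' = Q + AᵀP(A−BK) = [17.0894 1.7765; 1.7765 1.5588]
tr(P') = 18.6482

18.6482


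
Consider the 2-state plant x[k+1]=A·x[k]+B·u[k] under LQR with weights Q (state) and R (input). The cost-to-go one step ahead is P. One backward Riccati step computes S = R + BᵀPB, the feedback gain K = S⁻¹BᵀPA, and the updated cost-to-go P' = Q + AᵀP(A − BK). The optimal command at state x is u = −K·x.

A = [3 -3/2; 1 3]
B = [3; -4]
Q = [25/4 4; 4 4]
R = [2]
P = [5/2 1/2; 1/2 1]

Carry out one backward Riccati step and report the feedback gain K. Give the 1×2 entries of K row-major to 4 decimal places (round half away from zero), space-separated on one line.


0.4912 -0.5526

BᵀP = [5.5000 -2.5000]
S = R + BᵀPB = [2] + [26.5000] = [28.5000]
BᵀPA = [14.0000 -15.7500]
K = S⁻¹·BᵀPA = [0.4912 -0.5526]
A−BK = [1.5263 0.1579; 2.9649 0.7895]
AᵀP(A−BK) = [19.6228 3.2368; 3.2368 1.4211]
P' = Q + AᵀP(A−BK) = [25.8728 7.2368; 7.2368 5.4211]
tr(P') = 31.2939


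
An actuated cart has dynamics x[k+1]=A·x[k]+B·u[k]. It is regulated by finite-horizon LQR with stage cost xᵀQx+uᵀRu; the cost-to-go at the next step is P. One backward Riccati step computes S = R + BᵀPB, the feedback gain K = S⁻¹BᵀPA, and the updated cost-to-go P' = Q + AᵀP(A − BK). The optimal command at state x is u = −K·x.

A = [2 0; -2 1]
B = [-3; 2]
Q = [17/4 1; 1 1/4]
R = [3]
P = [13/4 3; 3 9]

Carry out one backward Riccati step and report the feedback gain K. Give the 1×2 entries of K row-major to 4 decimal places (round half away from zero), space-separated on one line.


-0.7907 0.2791

BᵀP = [-3.7500 9.0000]
S = R + BᵀPB = [3] + [29.2500] = [32.2500]
BᵀPA = [-25.5000 9.0000]
K = S⁻¹·BᵀPA = [-0.7907 0.2791]
A−BK = [-0.3721 0.8372; -0.4186 0.4419]
AᵀP(A−BK) = [4.8372 -4.8837; -4.8837 6.4884]
P' = Q + AᵀP(A−BK) = [9.0872 -3.8837; -3.8837 6.7384]
tr(P') = 15.8256


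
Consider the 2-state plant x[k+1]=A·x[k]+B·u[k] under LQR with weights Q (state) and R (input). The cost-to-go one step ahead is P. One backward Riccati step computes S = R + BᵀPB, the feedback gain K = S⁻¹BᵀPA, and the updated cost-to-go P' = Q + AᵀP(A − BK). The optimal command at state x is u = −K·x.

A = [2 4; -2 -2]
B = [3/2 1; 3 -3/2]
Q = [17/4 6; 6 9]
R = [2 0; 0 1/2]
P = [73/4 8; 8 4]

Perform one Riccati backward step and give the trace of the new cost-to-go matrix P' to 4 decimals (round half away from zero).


BᵀP = [51.3750 24.0000; 6.2500 2.0000]
S = R + BᵀPB = [2 0; 0 1/2] + [149.0625 15.3750; 15.3750 3.2500] = [151.0625 15.3750; 15.3750 3.7500]
BᵀPA = [54.7500 157.5000; 8.5000 21.0000]
K = S⁻¹·BᵀPA = [0.2261 0.8111; 1.3398 2.2744]
A−BK = [0.3211 0.5089; -0.6686 -1.0219]
AᵀP(A−BK) = [1.2345 2.2584; 2.2584 4.4851]
P' = Q + AᵀP(A−BK) = [5.4845 8.2584; 8.2584 13.4851]
tr(P') = 18.9696

18.9696


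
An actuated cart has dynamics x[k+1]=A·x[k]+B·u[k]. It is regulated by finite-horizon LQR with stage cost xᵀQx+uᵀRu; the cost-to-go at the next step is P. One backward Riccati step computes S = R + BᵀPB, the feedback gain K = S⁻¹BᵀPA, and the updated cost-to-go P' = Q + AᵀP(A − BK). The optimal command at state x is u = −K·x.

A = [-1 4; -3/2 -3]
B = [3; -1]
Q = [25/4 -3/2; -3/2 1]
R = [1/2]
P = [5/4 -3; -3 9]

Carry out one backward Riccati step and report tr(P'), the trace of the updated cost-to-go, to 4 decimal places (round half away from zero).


BᵀP = [6.7500 -18.0000]
S = R + BᵀPB = [1/2] + [38.2500] = [38.7500]
BᵀPA = [20.2500 81.0000]
K = S⁻¹·BᵀPA = [0.5226 2.0903]
A−BK = [-2.5677 -2.2710; -0.9774 -0.9097]
AᵀP(A−BK) = [1.9177 2.1710; 2.1710 3.6839]
P' = Q + AᵀP(A−BK) = [8.1677 0.6710; 0.6710 4.6839]
tr(P') = 12.8516

12.8516


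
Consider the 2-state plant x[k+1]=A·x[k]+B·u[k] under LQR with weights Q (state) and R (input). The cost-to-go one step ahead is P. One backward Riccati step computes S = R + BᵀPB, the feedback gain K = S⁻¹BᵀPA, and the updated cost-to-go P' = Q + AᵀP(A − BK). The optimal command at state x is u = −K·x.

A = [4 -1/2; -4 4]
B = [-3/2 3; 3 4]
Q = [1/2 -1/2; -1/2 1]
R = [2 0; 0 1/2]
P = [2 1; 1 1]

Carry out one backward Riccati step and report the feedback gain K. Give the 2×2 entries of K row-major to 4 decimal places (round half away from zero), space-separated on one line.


BᵀP = [0.0000 1.5000; 10.0000 7.0000]
S = R + BᵀPB = [2 0; 0 1/2] + [4.5000 6.0000; 6.0000 58.0000] = [6.5000 6.0000; 6.0000 58.5000]
BᵀPA = [-6.0000 6.0000; 12.0000 23.0000]
K = S⁻¹·BᵀPA = [-1.2288 0.6187; 0.3312 0.3297]
A−BK = [1.1634 -0.5610; -1.6383 0.8250]
AᵀP(A−BK) = [4.6536 -2.2440; -2.2440 1.2044]
P' = Q + AᵀP(A−BK) = [5.1536 -2.7440; -2.7440 2.2044]
tr(P') = 7.3580

-1.2288 0.6187 0.3312 0.3297


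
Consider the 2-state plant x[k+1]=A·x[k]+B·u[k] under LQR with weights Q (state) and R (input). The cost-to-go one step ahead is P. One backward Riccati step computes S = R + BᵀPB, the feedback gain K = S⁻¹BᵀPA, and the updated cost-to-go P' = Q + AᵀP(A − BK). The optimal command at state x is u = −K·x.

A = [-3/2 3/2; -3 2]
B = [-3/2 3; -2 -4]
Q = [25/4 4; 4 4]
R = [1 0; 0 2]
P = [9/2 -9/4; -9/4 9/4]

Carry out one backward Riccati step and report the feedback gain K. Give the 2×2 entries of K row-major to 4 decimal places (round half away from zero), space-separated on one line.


BᵀP = [-2.2500 -1.1250; 22.5000 -15.7500]
S = R + BᵀPB = [1 0; 0 2] + [5.6250 -2.2500; -2.2500 130.5000] = [6.6250 -2.2500; -2.2500 132.5000]
BᵀPA = [6.7500 -5.6250; 13.5000 2.2500]
K = S⁻¹·BᵀPA = [1.0596 -0.8482; 0.1199 0.0026]
A−BK = [-0.2703 0.2200; -0.4013 0.3140]
AᵀP(A−BK) = [1.3544 -1.0596; -1.0596 0.8482]
P' = Q + AᵀP(A−BK) = [7.6044 2.9404; 2.9404 4.8482]
tr(P') = 12.4526

1.0596 -0.8482 0.1199 0.0026


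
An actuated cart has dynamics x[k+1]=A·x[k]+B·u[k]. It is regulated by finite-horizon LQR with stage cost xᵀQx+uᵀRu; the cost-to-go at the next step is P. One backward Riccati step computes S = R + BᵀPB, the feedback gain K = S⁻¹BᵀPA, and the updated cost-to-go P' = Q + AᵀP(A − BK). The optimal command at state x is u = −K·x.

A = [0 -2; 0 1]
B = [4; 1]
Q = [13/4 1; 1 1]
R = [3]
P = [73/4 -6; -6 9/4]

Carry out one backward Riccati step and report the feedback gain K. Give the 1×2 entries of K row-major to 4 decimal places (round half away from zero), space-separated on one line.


0.0000 -0.6249

BᵀP = [67.0000 -21.7500]
S = R + BᵀPB = [3] + [246.2500] = [249.2500]
BᵀPA = [0.0000 -155.7500]
K = S⁻¹·BᵀPA = [0.0000 -0.6249]
A−BK = [0.0000 0.4995; 0.0000 1.6249]
AᵀP(A−BK) = [0.0000 0.0000; 0.0000 1.9258]
P' = Q + AᵀP(A−BK) = [3.2500 1.0000; 1.0000 2.9258]
tr(P') = 6.1758


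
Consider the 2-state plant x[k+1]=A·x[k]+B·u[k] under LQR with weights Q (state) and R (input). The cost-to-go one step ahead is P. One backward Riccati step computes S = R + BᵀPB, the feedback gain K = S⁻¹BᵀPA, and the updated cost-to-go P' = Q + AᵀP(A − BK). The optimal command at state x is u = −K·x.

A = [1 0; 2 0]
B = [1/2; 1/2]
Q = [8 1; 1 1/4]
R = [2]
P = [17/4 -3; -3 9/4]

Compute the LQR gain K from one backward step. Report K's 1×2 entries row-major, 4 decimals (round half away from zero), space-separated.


BᵀP = [0.6250 -0.3750]
S = R + BᵀPB = [2] + [0.1250] = [2.1250]
BᵀPA = [-0.1250 0.0000]
K = S⁻¹·BᵀPA = [-0.0588 0.0000]
A−BK = [1.0294 0.0000; 2.0294 0.0000]
AᵀP(A−BK) = [1.2426 0.0000; 0.0000 0.0000]
P' = Q + AᵀP(A−BK) = [9.2426 1.0000; 1.0000 0.2500]
tr(P') = 9.4926

-0.0588 0.0000


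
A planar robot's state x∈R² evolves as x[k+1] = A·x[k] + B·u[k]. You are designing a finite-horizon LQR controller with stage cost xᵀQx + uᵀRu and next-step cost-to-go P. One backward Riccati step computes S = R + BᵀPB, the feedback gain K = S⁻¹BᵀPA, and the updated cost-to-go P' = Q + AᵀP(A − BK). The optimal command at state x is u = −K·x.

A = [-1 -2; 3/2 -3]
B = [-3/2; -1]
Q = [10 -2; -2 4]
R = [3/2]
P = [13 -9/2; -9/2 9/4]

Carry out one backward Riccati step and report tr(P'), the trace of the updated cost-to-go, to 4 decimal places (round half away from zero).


25.5913

BᵀP = [-15.0000 4.5000]
S = R + BᵀPB = [3/2] + [18.0000] = [19.5000]
BᵀPA = [21.7500 16.5000]
K = S⁻¹·BᵀPA = [1.1154 0.8462]
A−BK = [0.6731 -0.7308; 2.6154 -2.1538]
AᵀP(A−BK) = [7.3029 -2.5288; -2.5288 4.2885]
P' = Q + AᵀP(A−BK) = [17.3029 -4.5288; -4.5288 8.2885]
tr(P') = 25.5913


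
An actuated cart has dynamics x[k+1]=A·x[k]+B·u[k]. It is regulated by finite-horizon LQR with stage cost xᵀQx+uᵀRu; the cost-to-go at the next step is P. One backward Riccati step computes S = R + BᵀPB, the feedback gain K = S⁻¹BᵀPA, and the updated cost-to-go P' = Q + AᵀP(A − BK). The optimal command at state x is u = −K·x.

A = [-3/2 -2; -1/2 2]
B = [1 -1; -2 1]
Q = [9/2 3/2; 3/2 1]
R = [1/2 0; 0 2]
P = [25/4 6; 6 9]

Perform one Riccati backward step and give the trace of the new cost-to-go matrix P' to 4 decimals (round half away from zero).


BᵀP = [-5.7500 -12.0000; -0.2500 3.0000]
S = R + BᵀPB = [1/2 0; 0 2] + [18.2500 -6.2500; -6.2500 3.2500] = [18.7500 -6.2500; -6.2500 5.2500]
BᵀPA = [14.6250 -12.5000; -1.1250 6.5000]
K = S⁻¹·BᵀPA = [1.1747 -0.4211; 1.1842 0.7368]
A−BK = [-1.4905 -0.8421; 0.6653 0.4211]
AᵀP(A−BK) = [9.4642 4.7368; 4.7368 2.9474]
P' = Q + AᵀP(A−BK) = [13.9642 6.2368; 6.2368 3.9474]
tr(P') = 17.9116

17.9116


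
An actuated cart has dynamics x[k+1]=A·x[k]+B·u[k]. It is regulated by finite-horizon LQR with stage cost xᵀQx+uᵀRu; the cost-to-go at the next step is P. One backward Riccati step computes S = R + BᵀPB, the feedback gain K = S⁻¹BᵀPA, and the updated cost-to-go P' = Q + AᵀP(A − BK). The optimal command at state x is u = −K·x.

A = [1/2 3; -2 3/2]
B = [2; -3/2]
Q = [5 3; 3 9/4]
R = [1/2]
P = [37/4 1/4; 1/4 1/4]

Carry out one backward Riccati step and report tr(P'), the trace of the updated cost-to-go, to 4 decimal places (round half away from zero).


12.5769

BᵀP = [18.1250 0.1250]
S = R + BᵀPB = [1/2] + [36.0625] = [36.5625]
BᵀPA = [8.8125 54.5625]
K = S⁻¹·BᵀPA = [0.2410 1.4923]
A−BK = [0.0179 0.0154; -1.6385 3.7385]
AᵀP(A−BK) = [0.6885 -1.3385; -1.3385 4.6385]
P' = Q + AᵀP(A−BK) = [5.6885 1.6615; 1.6615 6.8885]
tr(P') = 12.5769


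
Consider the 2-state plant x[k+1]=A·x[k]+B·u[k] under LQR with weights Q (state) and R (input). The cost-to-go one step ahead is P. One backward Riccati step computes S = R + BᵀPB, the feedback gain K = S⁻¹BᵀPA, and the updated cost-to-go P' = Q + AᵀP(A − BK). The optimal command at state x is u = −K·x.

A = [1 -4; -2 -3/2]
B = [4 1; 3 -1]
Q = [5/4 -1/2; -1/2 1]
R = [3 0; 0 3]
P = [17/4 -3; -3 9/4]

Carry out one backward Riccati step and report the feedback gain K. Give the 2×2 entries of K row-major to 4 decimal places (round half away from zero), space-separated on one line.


BᵀP = [8.0000 -5.2500; 7.2500 -5.2500]
S = R + BᵀPB = [3 0; 0 3] + [16.2500 13.2500; 13.2500 12.5000] = [19.2500 13.2500; 13.2500 15.5000]
BᵀPA = [18.5000 -24.1250; 17.7500 -21.1250]
K = S⁻¹·BᵀPA = [0.4198 -0.7656; 0.7863 -0.7084]
A−BK = [-1.4656 -0.2290; -2.4733 0.0885]
AᵀP(A−BK) = [3.5267 -3.0115; -3.0115 3.6263]
P' = Q + AᵀP(A−BK) = [4.7767 -3.5115; -3.5115 4.6263]
tr(P') = 9.4031

0.4198 -0.7656 0.7863 -0.7084


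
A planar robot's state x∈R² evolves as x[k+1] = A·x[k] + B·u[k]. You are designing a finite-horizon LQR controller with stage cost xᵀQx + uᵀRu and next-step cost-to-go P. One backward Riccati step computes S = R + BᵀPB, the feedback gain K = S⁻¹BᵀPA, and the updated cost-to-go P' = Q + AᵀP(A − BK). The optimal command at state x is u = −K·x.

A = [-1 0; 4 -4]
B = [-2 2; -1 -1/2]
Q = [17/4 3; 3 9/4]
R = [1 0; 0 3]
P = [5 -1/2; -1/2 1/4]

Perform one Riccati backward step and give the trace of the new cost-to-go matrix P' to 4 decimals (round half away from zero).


BᵀP = [-9.5000 0.7500; 10.2500 -1.1250]
S = R + BᵀPB = [1 0; 0 3] + [18.2500 -19.3750; -19.3750 21.0625] = [19.2500 -19.3750; -19.3750 24.0625]
BᵀPA = [12.5000 -3.0000; -14.7500 4.5000]
K = S⁻¹·BᵀPA = [0.1708 0.1708; -0.4754 0.3246]
A−BK = [0.2925 -0.3075; 3.9331 -3.6669]
AᵀP(A−BK) = [3.8520 -3.3480; -3.3480 3.0520]
P' = Q + AᵀP(A−BK) = [8.1020 -0.3480; -0.3480 5.3020]
tr(P') = 13.4039

13.4039


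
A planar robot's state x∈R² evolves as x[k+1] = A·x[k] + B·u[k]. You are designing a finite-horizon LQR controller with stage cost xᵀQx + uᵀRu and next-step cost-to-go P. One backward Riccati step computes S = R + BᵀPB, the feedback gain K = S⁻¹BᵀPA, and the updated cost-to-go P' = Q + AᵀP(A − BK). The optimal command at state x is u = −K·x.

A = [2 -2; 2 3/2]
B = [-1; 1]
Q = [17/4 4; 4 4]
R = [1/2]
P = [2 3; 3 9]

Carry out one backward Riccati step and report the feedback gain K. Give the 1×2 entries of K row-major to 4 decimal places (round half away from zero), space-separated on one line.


BᵀP = [1.0000 6.0000]
S = R + BᵀPB = [1/2] + [5.0000] = [5.5000]
BᵀPA = [14.0000 7.0000]
K = S⁻¹·BᵀPA = [2.5455 1.2727]
A−BK = [4.5455 -0.7273; -0.5455 0.2273]
AᵀP(A−BK) = [32.3636 -1.8182; -1.8182 1.3409]
P' = Q + AᵀP(A−BK) = [36.6136 2.1818; 2.1818 5.3409]
tr(P') = 41.9545

2.5455 1.2727


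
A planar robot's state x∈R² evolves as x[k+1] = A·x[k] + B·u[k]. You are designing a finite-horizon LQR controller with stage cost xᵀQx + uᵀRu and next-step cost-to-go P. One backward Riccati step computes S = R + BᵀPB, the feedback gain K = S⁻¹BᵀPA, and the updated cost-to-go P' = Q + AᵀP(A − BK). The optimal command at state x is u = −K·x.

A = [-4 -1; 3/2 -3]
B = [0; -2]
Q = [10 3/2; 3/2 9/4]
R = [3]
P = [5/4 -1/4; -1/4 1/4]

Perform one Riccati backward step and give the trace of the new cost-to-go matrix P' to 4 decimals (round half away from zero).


BᵀP = [0.5000 -0.5000]
S = R + BᵀPB = [3] + [1.0000] = [4.0000]
BᵀPA = [-2.7500 1.0000]
K = S⁻¹·BᵀPA = [-0.6875 0.2500]
A−BK = [-4.0000 -1.0000; 0.1250 -2.5000]
AᵀP(A−BK) = [21.6719 1.9375; 1.9375 1.7500]
P' = Q + AᵀP(A−BK) = [31.6719 3.4375; 3.4375 4.0000]
tr(P') = 35.6719

35.6719


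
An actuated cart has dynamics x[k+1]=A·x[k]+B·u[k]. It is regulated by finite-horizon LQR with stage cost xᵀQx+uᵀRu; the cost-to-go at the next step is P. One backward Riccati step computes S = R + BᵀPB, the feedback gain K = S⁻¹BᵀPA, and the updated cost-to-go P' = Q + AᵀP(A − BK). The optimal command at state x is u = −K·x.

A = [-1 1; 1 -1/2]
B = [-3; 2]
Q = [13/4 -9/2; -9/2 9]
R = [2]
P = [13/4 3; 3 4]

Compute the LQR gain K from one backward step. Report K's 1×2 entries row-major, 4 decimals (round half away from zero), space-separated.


0.2444 -0.2889

BᵀP = [-3.7500 -1.0000]
S = R + BᵀPB = [2] + [9.2500] = [11.2500]
BᵀPA = [2.7500 -3.2500]
K = S⁻¹·BᵀPA = [0.2444 -0.2889]
A−BK = [-0.2667 0.1333; 0.5111 0.0778]
AᵀP(A−BK) = [0.5778 0.0444; 0.0444 0.3111]
P' = Q + AᵀP(A−BK) = [3.8278 -4.4556; -4.4556 9.3111]
tr(P') = 13.1389


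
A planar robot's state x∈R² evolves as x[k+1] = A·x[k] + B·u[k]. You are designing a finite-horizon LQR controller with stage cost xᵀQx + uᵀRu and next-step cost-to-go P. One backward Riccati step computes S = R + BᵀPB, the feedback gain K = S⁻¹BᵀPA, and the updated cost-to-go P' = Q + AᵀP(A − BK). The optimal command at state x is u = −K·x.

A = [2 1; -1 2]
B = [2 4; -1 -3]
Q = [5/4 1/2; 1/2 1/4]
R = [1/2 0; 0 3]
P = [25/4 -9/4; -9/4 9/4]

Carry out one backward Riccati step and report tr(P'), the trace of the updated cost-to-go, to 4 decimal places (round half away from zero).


BᵀP = [14.7500 -6.7500; 31.7500 -15.7500]
S = R + BᵀPB = [1/2 0; 0 3] + [36.2500 79.2500; 79.2500 174.2500] = [36.7500 79.2500; 79.2500 177.2500]
BᵀPA = [36.2500 1.2500; 79.2500 0.2500]
K = S⁻¹·BᵀPA = [0.6202 0.8645; 0.1698 -0.3851]
A−BK = [0.0803 0.8115; 0.1296 1.7092]
AᵀP(A−BK) = [0.3101 0.4322; 0.4322 5.2657]
P' = Q + AᵀP(A−BK) = [1.5601 0.9322; 0.9322 5.5157]
tr(P') = 7.0758

7.0758


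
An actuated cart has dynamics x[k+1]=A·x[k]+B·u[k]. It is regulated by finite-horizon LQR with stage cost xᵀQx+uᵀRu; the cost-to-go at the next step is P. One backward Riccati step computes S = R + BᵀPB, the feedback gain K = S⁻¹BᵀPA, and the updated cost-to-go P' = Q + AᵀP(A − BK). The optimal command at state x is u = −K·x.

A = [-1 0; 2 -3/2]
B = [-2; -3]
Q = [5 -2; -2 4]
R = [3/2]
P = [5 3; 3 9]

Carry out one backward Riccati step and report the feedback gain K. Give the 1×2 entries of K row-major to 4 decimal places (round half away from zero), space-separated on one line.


BᵀP = [-19.0000 -33.0000]
S = R + BᵀPB = [3/2] + [137.0000] = [138.5000]
BᵀPA = [-47.0000 49.5000]
K = S⁻¹·BᵀPA = [-0.3394 0.3574]
A−BK = [-1.6787 0.7148; 0.9819 -0.4278]
AᵀP(A−BK) = [13.0505 -5.7022; -5.7022 2.5587]
P' = Q + AᵀP(A−BK) = [18.0505 -7.7022; -7.7022 6.5587]
tr(P') = 24.6092

-0.3394 0.3574


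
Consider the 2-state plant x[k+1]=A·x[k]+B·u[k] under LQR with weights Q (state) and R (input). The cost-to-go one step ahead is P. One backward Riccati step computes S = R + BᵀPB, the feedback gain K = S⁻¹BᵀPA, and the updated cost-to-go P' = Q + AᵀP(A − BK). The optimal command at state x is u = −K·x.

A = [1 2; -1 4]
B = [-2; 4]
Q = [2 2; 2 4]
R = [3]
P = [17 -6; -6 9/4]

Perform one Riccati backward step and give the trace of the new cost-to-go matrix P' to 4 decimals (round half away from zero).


9.4618

BᵀP = [-58.0000 21.0000]
S = R + BᵀPB = [3] + [200.0000] = [203.0000]
BᵀPA = [-79.0000 -32.0000]
K = S⁻¹·BᵀPA = [-0.3892 -0.1576]
A−BK = [0.2217 1.6847; 0.5567 4.6305]
AᵀP(A−BK) = [0.5062 0.5468; 0.5468 2.9557]
P' = Q + AᵀP(A−BK) = [2.5062 2.5468; 2.5468 6.9557]
tr(P') = 9.4618


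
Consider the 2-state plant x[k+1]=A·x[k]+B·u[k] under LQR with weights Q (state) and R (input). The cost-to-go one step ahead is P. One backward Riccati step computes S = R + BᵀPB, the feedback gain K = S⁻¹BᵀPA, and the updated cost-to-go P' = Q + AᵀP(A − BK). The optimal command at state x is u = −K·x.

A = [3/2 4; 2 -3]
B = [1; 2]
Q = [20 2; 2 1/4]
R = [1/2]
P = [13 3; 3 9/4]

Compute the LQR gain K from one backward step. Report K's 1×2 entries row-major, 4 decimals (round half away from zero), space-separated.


1.2609 1.5507

BᵀP = [19.0000 7.5000]
S = R + BᵀPB = [1/2] + [34.0000] = [34.5000]
BᵀPA = [43.5000 53.5000]
K = S⁻¹·BᵀPA = [1.2609 1.5507]
A−BK = [0.2391 2.4493; -0.5217 -6.1014]
AᵀP(A−BK) = [1.4022 7.5435; 7.5435 73.2862]
P' = Q + AᵀP(A−BK) = [21.4022 9.5435; 9.5435 73.5362]
tr(P') = 94.9384


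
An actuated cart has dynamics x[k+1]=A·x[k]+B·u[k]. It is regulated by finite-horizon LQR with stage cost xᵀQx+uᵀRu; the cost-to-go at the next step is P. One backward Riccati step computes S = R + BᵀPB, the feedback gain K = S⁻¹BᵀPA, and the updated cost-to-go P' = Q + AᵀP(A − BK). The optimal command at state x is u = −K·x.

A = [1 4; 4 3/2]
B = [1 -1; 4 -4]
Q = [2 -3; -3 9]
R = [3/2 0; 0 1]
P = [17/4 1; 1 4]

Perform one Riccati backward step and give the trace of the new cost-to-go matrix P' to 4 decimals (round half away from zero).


56.0638

BᵀP = [8.2500 17.0000; -8.2500 -17.0000]
S = R + BᵀPB = [3/2 0; 0 1] + [76.2500 -76.2500; -76.2500 76.2500] = [77.7500 -76.2500; -76.2500 77.2500]
BᵀPA = [76.2500 58.5000; -76.2500 -58.5000]
K = S⁻¹·BᵀPA = [0.3969 0.3045; -0.5953 -0.4567]
A−BK = [0.0078 3.2388; 0.0312 -1.5449]
AᵀP(A−BK) = [0.5953 0.4567; 0.4567 44.4684]
P' = Q + AᵀP(A−BK) = [2.5953 -2.5433; -2.5433 53.4684]
tr(P') = 56.0638


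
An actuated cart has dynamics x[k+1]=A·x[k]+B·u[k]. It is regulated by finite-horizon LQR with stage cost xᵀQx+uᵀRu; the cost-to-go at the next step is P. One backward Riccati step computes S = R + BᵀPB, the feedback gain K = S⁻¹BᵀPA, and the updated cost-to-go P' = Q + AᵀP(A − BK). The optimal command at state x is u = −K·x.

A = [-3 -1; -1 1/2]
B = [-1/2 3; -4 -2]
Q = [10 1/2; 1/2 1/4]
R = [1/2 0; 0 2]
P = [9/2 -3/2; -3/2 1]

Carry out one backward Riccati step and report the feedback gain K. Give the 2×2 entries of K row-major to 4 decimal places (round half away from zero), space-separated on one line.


BᵀP = [3.7500 -3.2500; 16.5000 -6.5000]
S = R + BᵀPB = [1/2 0; 0 2] + [11.1250 17.7500; 17.7500 62.5000] = [11.6250 17.7500; 17.7500 64.5000]
BᵀPA = [-8.0000 -5.3750; -43.0000 -19.7500]
K = S⁻¹·BᵀPA = [0.5687 0.0089; -0.8232 -0.3087]
A−BK = [-0.2461 -0.0696; -0.3715 -0.0817]
AᵀP(A−BK) = [1.6532 0.5492; 0.5492 0.2020]
P' = Q + AᵀP(A−BK) = [11.6532 1.0492; 1.0492 0.4520]
tr(P') = 12.1052

0.5687 0.0089 -0.8232 -0.3087


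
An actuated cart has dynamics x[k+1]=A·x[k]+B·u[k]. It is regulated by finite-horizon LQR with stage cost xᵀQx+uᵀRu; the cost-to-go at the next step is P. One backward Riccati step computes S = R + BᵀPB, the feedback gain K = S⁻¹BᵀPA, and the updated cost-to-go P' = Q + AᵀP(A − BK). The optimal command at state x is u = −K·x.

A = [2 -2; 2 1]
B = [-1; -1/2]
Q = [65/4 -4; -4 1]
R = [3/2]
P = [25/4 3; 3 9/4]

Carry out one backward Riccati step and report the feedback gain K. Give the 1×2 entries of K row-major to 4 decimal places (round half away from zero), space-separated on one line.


-2.0994 1.0055

BᵀP = [-7.7500 -4.1250]
S = R + BᵀPB = [3/2] + [9.8125] = [11.3125]
BᵀPA = [-23.7500 11.3750]
K = S⁻¹·BᵀPA = [-2.0994 1.0055]
A−BK = [-0.0994 -0.9945; 0.9503 1.5028]
AᵀP(A−BK) = [8.1381 -2.6188; -2.6188 3.8122]
P' = Q + AᵀP(A−BK) = [24.3881 -6.6188; -6.6188 4.8122]
tr(P') = 29.2003


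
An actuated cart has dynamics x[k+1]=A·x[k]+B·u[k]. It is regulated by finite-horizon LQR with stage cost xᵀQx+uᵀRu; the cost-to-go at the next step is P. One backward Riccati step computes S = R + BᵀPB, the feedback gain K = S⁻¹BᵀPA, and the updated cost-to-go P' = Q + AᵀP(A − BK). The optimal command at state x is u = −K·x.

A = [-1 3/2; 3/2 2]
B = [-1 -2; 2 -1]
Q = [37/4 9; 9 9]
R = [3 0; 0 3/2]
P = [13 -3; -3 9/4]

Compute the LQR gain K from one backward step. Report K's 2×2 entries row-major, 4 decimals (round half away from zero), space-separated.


0.6541 0.3382 0.1983 -0.8529

BᵀP = [-19.0000 7.5000; -23.0000 3.7500]
S = R + BᵀPB = [3 0; 0 3/2] + [34.0000 30.5000; 30.5000 42.2500] = [37.0000 30.5000; 30.5000 43.7500]
BᵀPA = [30.2500 -13.5000; 28.6250 -27.0000]
K = S⁻¹·BᵀPA = [0.6541 0.3382; 0.1983 -0.8529]
A−BK = [0.0507 0.1324; 0.3900 0.4706]
AᵀP(A−BK) = [1.5997 0.6838; 0.6838 1.7868]
P' = Q + AᵀP(A−BK) = [10.8497 9.6838; 9.6838 10.7868]
tr(P') = 21.6364


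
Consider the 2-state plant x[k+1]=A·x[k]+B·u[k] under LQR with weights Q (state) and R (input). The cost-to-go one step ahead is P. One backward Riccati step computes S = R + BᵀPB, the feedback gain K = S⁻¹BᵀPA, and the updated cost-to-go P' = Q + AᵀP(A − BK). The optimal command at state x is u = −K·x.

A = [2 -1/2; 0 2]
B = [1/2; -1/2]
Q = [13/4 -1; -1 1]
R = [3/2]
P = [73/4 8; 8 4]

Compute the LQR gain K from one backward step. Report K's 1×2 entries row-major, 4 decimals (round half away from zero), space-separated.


3.3469 0.4694

BᵀP = [5.1250 2.0000]
S = R + BᵀPB = [3/2] + [1.5625] = [3.0625]
BᵀPA = [10.2500 1.4375]
K = S⁻¹·BᵀPA = [3.3469 0.4694]
A−BK = [0.3265 -0.7347; 1.6735 2.2347]
AᵀP(A−BK) = [38.6939 8.9388; 8.9388 3.8878]
P' = Q + AᵀP(A−BK) = [41.9439 7.9388; 7.9388 4.8878]
tr(P') = 46.8316


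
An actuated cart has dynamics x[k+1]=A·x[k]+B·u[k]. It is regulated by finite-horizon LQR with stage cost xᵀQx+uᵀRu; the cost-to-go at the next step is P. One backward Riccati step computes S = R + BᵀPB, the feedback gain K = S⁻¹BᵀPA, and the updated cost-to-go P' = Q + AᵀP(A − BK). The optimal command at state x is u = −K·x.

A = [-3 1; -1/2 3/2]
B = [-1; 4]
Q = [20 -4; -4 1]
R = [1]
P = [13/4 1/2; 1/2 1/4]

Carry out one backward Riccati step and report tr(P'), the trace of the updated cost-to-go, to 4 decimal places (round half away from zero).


54.1838

BᵀP = [-1.2500 0.5000]
S = R + BᵀPB = [1] + [3.2500] = [4.2500]
BᵀPA = [3.5000 -0.5000]
K = S⁻¹·BᵀPA = [0.8235 -0.1176]
A−BK = [-2.1765 0.8824; -3.7941 1.9706]
AᵀP(A−BK) = [27.9301 -12.0257; -12.0257 5.2537]
P' = Q + AᵀP(A−BK) = [47.9301 -16.0257; -16.0257 6.2537]
tr(P') = 54.1838


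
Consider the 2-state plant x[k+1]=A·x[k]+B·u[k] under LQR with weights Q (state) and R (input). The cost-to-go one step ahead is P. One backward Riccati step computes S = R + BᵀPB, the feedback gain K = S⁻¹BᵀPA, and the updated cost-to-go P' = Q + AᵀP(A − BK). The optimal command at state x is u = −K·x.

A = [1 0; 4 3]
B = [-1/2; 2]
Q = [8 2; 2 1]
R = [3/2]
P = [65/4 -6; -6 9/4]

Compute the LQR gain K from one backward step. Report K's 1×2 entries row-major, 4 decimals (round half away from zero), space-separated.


0.3718 0.8471

BᵀP = [-20.1250 7.5000]
S = R + BᵀPB = [3/2] + [25.0625] = [26.5625]
BᵀPA = [9.8750 22.5000]
K = S⁻¹·BᵀPA = [0.3718 0.8471]
A−BK = [1.1859 0.4235; 3.2565 1.3059]
AᵀP(A−BK) = [0.5788 0.6353; 0.6353 1.1912]
P' = Q + AᵀP(A−BK) = [8.5788 2.6353; 2.6353 2.1912]
tr(P') = 10.7700


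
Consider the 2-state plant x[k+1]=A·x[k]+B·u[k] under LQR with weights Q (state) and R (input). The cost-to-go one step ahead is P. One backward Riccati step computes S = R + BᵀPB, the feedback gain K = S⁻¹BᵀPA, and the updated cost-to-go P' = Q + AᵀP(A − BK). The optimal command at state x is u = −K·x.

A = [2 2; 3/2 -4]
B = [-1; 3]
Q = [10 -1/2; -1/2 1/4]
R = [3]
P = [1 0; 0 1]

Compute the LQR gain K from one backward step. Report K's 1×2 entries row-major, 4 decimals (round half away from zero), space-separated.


0.1923 -1.0769

BᵀP = [-1.0000 3.0000]
S = R + BᵀPB = [3] + [10.0000] = [13.0000]
BᵀPA = [2.5000 -14.0000]
K = S⁻¹·BᵀPA = [0.1923 -1.0769]
A−BK = [2.1923 0.9231; 0.9231 -0.7692]
AᵀP(A−BK) = [5.7692 0.6923; 0.6923 4.9231]
P' = Q + AᵀP(A−BK) = [15.7692 0.1923; 0.1923 5.1731]
tr(P') = 20.9423


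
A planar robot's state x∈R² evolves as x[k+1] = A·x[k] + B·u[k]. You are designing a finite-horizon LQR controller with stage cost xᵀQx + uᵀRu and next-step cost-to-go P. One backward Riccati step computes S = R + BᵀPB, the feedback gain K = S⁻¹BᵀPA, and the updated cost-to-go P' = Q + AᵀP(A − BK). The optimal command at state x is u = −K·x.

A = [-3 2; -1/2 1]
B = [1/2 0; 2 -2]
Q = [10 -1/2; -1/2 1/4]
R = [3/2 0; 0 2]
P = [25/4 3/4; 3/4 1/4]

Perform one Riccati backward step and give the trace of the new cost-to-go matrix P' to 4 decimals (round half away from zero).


41.7408

BᵀP = [4.6250 0.8750; -1.5000 -0.5000]
S = R + BᵀPB = [3/2 0; 0 2] + [4.0625 -1.7500; -1.7500 1.0000] = [5.5625 -1.7500; -1.7500 3.0000]
BᵀPA = [-14.3125 10.1250; 4.7500 -3.5000]
K = S⁻¹·BᵀPA = [-2.5413 1.7798; 0.1009 -0.1284]
A−BK = [-1.7294 1.1101; 4.7844 -2.8165]
AᵀP(A−BK) = [21.7110 -14.5413; -14.5413 9.7798]
P' = Q + AᵀP(A−BK) = [31.7110 -15.0413; -15.0413 10.0298]
tr(P') = 41.7408


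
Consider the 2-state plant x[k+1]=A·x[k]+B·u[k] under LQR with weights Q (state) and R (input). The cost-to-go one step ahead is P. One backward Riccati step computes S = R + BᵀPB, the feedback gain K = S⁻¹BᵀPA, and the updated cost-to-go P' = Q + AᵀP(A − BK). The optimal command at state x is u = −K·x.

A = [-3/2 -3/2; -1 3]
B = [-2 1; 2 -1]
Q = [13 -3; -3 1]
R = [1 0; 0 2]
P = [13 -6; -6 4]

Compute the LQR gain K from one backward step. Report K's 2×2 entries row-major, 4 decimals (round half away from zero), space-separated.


0.2814 0.8897 -0.0703 -0.2224

BᵀP = [-38.0000 20.0000; 19.0000 -10.0000]
S = R + BᵀPB = [1 0; 0 2] + [116.0000 -58.0000; -58.0000 29.0000] = [117.0000 -58.0000; -58.0000 31.0000]
BᵀPA = [37.0000 117.0000; -18.5000 -58.5000]
K = S⁻¹·BᵀPA = [0.2814 0.8897; -0.0703 -0.2224]
A−BK = [-0.8669 0.5019; -1.6331 0.9981]
AᵀP(A−BK) = [3.5380 -1.7852; -1.7852 2.1388]
P' = Q + AᵀP(A−BK) = [16.5380 -4.7852; -4.7852 3.1388]
tr(P') = 19.6768


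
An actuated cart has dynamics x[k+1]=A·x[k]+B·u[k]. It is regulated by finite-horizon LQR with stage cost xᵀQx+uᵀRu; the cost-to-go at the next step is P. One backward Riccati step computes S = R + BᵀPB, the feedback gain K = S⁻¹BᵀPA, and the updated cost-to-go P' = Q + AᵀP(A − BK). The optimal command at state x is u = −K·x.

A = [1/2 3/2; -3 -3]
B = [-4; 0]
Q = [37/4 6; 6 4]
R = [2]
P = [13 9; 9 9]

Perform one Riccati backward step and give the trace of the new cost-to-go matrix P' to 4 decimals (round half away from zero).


BᵀP = [-52.0000 -36.0000]
S = R + BᵀPB = [2] + [208.0000] = [210.0000]
BᵀPA = [82.0000 30.0000]
K = S⁻¹·BᵀPA = [0.3905 0.1429]
A−BK = [2.0619 2.0714; -3.0000 -3.0000]
AᵀP(A−BK) = [25.2310 25.0357; 25.0357 24.9643]
P' = Q + AᵀP(A−BK) = [34.4810 31.0357; 31.0357 28.9643]
tr(P') = 63.4452

63.4452


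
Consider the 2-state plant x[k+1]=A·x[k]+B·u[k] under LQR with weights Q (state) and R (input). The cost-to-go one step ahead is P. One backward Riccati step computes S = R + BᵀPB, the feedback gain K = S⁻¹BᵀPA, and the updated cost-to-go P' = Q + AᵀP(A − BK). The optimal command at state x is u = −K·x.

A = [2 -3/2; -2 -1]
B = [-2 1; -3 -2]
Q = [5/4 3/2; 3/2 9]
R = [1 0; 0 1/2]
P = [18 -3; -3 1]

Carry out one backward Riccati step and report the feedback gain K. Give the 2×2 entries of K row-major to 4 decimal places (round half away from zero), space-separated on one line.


BᵀP = [-27.0000 3.0000; 24.0000 -5.0000]
S = R + BᵀPB = [1 0; 0 1/2] + [45.0000 -33.0000; -33.0000 34.0000] = [46.0000 -33.0000; -33.0000 34.5000]
BᵀPA = [-60.0000 37.5000; 58.0000 -31.0000]
K = S⁻¹·BᵀPA = [-0.3133 0.5437; 1.3815 -0.3785]
A−BK = [-0.0080 -0.0341; -0.1767 -0.1260]
AᵀP(A−BK) = [1.0763 -0.4257; -0.4257 0.3783]
P' = Q + AᵀP(A−BK) = [2.3263 1.0743; 1.0743 9.3783]
tr(P') = 11.7046

-0.3133 0.5437 1.3815 -0.3785


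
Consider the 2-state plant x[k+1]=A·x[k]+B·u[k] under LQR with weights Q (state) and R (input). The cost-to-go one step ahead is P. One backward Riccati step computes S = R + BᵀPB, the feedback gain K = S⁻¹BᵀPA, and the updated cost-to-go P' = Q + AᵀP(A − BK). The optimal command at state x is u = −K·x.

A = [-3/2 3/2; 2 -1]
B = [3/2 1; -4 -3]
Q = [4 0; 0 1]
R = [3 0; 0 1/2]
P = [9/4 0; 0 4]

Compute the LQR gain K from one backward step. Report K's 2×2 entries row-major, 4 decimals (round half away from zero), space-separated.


BᵀP = [3.3750 -16.0000; 2.2500 -12.0000]
S = R + BᵀPB = [3 0; 0 1/2] + [69.0625 51.3750; 51.3750 38.2500] = [72.0625 51.3750; 51.3750 38.7500]
BᵀPA = [-37.0625 21.0625; -27.3750 15.3750]
K = S⁻¹·BᵀPA = [-0.1946 0.1717; -0.4484 0.1691]
A−BK = [-0.7596 1.0733; -0.1237 0.1942]
AᵀP(A−BK) = [1.5738 -2.0688; -2.0688 2.8456]
P' = Q + AᵀP(A−BK) = [5.5738 -2.0688; -2.0688 3.8456]
tr(P') = 9.4194

-0.1946 0.1717 -0.4484 0.1691


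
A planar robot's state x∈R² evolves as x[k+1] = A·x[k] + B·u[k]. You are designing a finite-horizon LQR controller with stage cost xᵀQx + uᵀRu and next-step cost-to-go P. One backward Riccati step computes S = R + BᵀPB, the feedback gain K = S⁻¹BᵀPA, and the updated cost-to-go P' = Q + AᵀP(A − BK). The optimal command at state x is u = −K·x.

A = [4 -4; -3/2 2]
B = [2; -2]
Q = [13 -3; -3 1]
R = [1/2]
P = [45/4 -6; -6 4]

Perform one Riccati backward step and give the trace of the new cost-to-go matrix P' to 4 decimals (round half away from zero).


BᵀP = [34.5000 -20.0000]
S = R + BᵀPB = [1/2] + [109.0000] = [109.5000]
BᵀPA = [168.0000 -178.0000]
K = S⁻¹·BᵀPA = [1.5342 -1.6256]
A−BK = [0.9315 -0.7489; 1.5685 -1.2511]
AᵀP(A−BK) = [3.2466 -2.9041; -2.9041 2.6484]
P' = Q + AᵀP(A−BK) = [16.2466 -5.9041; -5.9041 3.6484]
tr(P') = 19.8950

19.8950


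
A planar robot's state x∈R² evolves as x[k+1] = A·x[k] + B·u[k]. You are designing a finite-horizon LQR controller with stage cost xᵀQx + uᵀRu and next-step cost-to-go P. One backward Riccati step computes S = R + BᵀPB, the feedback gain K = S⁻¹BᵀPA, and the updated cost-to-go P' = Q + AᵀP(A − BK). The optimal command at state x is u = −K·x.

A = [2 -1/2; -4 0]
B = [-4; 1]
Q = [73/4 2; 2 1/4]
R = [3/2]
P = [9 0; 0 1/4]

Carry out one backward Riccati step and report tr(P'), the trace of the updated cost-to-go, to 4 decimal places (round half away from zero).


BᵀP = [-36.0000 0.2500]
S = R + BᵀPB = [3/2] + [144.2500] = [145.7500]
BᵀPA = [-73.0000 18.0000]
K = S⁻¹·BᵀPA = [-0.5009 0.1235]
A−BK = [-0.0034 -0.0060; -3.4991 -0.1235]
AᵀP(A−BK) = [3.4374 0.0154; 0.0154 0.0270]
P' = Q + AᵀP(A−BK) = [21.6874 2.0154; 2.0154 0.2770]
tr(P') = 21.9644

21.9644


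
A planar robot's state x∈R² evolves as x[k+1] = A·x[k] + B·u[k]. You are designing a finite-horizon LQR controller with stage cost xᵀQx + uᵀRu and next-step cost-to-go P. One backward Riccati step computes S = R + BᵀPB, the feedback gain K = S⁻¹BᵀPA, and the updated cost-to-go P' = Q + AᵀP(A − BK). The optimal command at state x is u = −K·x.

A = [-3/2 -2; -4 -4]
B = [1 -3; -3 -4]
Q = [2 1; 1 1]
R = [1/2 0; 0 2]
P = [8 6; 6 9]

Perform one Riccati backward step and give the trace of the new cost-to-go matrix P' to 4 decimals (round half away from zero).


BᵀP = [-10.0000 -21.0000; -48.0000 -54.0000]
S = R + BᵀPB = [1/2 0; 0 2] + [53.0000 114.0000; 114.0000 360.0000] = [53.5000 114.0000; 114.0000 362.0000]
BᵀPA = [99.0000 104.0000; 288.0000 312.0000]
K = S⁻¹·BᵀPA = [0.4718 0.3265; 0.6470 0.7591]
A−BK = [-0.0308 -0.0493; 0.0035 0.0157]
AᵀP(A−BK) = [0.9550 1.0680; 1.0680 1.2180]
P' = Q + AᵀP(A−BK) = [2.9550 2.0680; 2.0680 2.2180]
tr(P') = 5.1730

5.1730


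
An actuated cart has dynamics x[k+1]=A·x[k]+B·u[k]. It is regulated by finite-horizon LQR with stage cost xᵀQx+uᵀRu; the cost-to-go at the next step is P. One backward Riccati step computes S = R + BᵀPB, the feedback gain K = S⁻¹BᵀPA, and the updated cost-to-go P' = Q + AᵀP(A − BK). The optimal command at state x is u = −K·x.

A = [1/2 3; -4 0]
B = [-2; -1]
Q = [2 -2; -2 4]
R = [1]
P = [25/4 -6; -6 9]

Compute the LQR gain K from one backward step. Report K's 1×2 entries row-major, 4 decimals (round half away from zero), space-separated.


BᵀP = [-6.5000 3.0000]
S = R + BᵀPB = [1] + [10.0000] = [11.0000]
BᵀPA = [-15.2500 -19.5000]
K = S⁻¹·BᵀPA = [-1.3864 -1.7727]
A−BK = [-2.2727 -0.5455; -5.3864 -1.7727]
AᵀP(A−BK) = [148.4205 54.3409; 54.3409 21.6818]
P' = Q + AᵀP(A−BK) = [150.4205 52.3409; 52.3409 25.6818]
tr(P') = 176.1023

-1.3864 -1.7727


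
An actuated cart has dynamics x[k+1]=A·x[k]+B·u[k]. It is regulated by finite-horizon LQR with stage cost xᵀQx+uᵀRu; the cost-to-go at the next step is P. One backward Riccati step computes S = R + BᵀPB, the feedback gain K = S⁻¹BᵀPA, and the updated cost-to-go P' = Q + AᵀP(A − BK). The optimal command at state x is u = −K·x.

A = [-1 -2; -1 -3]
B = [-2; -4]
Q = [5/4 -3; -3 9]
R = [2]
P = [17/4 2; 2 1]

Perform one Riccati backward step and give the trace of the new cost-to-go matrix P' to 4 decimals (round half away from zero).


BᵀP = [-16.5000 -8.0000]
S = R + BᵀPB = [2] + [65.0000] = [67.0000]
BᵀPA = [24.5000 57.0000]
K = S⁻¹·BᵀPA = [0.3657 0.8507]
A−BK = [-0.2687 -0.2985; 0.4627 0.4030]
AᵀP(A−BK) = [0.2910 0.6567; 0.6567 1.5075]
P' = Q + AᵀP(A−BK) = [1.5410 -2.3433; -2.3433 10.5075]
tr(P') = 12.0485

12.0485


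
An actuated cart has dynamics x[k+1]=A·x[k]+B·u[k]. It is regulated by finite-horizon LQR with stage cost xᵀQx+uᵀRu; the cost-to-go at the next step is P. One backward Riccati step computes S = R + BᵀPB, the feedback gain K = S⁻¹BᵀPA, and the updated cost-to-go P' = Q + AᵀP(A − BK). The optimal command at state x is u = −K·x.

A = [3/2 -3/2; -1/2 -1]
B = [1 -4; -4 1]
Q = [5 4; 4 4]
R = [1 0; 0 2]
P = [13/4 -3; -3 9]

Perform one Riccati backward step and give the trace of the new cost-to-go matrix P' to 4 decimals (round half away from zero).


BᵀP = [15.2500 -39.0000; -16.0000 21.0000]
S = R + BᵀPB = [1 0; 0 2] + [171.2500 -100.0000; -100.0000 85.0000] = [172.2500 -100.0000; -100.0000 87.0000]
BᵀPA = [42.3750 16.1250; -34.5000 3.0000]
K = S⁻¹·BᵀPA = [0.0475 0.3415; -0.3420 0.4271]
A−BK = [0.0845 -0.1333; 0.0318 -0.0609]
AᵀP(A−BK) = [0.2524 -0.3018; -0.3018 0.5238]
P' = Q + AᵀP(A−BK) = [5.2524 3.6982; 3.6982 4.5238]
tr(P') = 9.7762

9.7762
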